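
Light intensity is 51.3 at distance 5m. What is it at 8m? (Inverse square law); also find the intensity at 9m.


I₁d₁² = I₂d₂²
I at 8m = 51.3 × (5/8)² = 51.3 × 25/64 = 1282.5/64 ≈ 20.0391
I at 9m = 51.3 × (5/9)² = 51.3 × 25/81 = 1282.5/81 ≈ 15.8333
= 20.0391 and 15.8333

20.0391 and 15.8333


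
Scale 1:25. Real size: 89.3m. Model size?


Model size = real / scale
= 89.3 / 25
= 3.5720 m

3.5720 m


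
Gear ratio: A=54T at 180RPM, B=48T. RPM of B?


Gear ratio = 54:48 = 9:8
RPM_B = RPM_A × (teeth_A / teeth_B)
= 180 × (54/48)
= 202.5 RPM

202.5 RPM


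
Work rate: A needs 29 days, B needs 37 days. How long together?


Rate of A = 1/29 per day
Rate of B = 1/37 per day
Combined rate = 1/29 + 1/37 = 66/1073 ≈ 0.0615 per day
Days = 1 / combined rate = 1073/66
≈ 16.26 days

16.26 days


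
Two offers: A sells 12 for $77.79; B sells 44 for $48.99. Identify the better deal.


Deal A: $77.79/12 = $6.4825/unit
Deal B: $48.99/44 = $1.1134/unit
B is cheaper per unit
= Deal B

Deal B


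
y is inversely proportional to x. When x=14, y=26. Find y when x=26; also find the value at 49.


Inverse proportion: x × y = constant
k = 14 × 26 = 364
At x=26: k/26 = 14.00
At x=49: k/49 = 7.43
= 14.00 and 7.43

14.00 and 7.43


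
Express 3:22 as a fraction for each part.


Total parts = 3 + 22 = 25
First part: 3/25 = 3/25
Second part: 22/25 = 22/25
= 3/25 and 22/25

3/25 and 22/25


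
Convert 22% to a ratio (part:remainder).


22% means 22 parts out of 100; remainder = 78
Part : remainder = 22:78
GCD = 2
= 11:39

11:39


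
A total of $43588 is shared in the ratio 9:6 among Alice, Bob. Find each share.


Total parts = 9 + 6 = 15
Alice: 43588 × 9/15 = 26152.80
Bob: 43588 × 6/15 = 17435.20
= Alice: $26152.80, Bob: $17435.20

Alice: $26152.80, Bob: $17435.20


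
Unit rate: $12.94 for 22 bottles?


Unit rate = total / quantity
= 12.94 / 22
= $0.59 per unit

$0.59 per unit


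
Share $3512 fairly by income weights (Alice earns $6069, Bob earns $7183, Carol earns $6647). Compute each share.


Total income = 6069 + 7183 + 6647 = $19899
Alice: $3512 × 6069/19899 = $1071.13
Bob: $3512 × 7183/19899 = $1267.74
Carol: $3512 × 6647/19899 = $1173.14
= Alice: $1071.13, Bob: $1267.74, Carol: $1173.14

Alice: $1071.13, Bob: $1267.74, Carol: $1173.14


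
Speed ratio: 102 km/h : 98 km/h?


Ratio = 102:98
GCD = 2
Simplified = 51:49
Time ratio (same distance) = 49:51
Speed ratio = 51:49

51:49


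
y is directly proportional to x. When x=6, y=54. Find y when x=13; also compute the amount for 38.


Direct proportion: y/x = constant
k = 54/6 = 9.0000
y at x=13: k × 13 = 54 × 13 / 6 = 702/6 = 117.00
y at x=38: k × 38 = 54 × 38 / 6 = 2052/6 = 342.00
= 117.00 and 342.00

117.00 and 342.00


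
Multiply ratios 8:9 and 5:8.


Compound ratio = (8×5) : (9×8)
= 40:72
GCD = 8
= 5:9

5:9


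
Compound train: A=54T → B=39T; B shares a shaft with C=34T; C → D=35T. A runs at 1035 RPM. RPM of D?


Stage 1: RPM_B = RPM_A × t_A/t_B = 1035 × 54/39 = 55890/39 ≈ 1433.08
B and C share a shaft → RPM_C = RPM_B
Stage 2: RPM_D = RPM_C × t_C/t_D = RPM_A × (t_A×t_C)/(t_B×t_D)
Overall ratio = (54×34)/(39×35) = 1836/1365
RPM_D = 1035 × 1836/1365 = 1900260/1365
≈ 1392.13 RPM

1392.13 RPM


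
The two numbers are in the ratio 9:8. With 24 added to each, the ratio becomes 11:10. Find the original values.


Let A = 9k, B = 8k.
(9k + 24) / (8k + 24) = 11/10
Cross-multiply: 10(9k + 24) = 11(8k + 24)
90k + 240 = 88k + 264
90k - 88k = 264 - 240
2k = 24
k = 24/2 = 12
A = 9×12 = 108, B = 8×12 = 96
= A = 108, B = 96

A = 108, B = 96


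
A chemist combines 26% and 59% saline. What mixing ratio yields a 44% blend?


Let x parts of 26% mix with y parts of 59%.
26x + 59y = 44(x + y)
26x + 59y = 44x + 44y
x(26 - 44) = y(44 - 59)
x/y = (59 - 44)/(44 - 26) = 15/18
Simplify: 5:6
= 5:6

5:6


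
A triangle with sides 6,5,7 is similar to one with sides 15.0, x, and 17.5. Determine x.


Scale factor = 15.0/6 = 2.5
Missing side = 5 × 2.5
= 12.5

12.5


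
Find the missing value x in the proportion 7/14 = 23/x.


Cross multiply: 7 × x = 14 × 23
7x = 322
x = 322 / 7
= 46.00

46.00


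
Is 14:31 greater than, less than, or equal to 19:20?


14/31 = 0.4516
19/20 = 0.9500
0.4516 < 0.9500, so 14:31 is less
= less than

less than


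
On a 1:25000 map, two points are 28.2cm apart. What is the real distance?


Real distance = map distance × scale
= 28.2cm × 25000
= 705000 cm = 7050.0 m
= 7.050 km

7.050 km


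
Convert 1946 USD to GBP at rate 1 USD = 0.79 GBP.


Amount × rate = 1946 × 0.79
= 1537.34 GBP

1537.34 GBP


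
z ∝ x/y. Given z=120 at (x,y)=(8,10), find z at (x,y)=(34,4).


z = k·x/y
Solve for k using the known point: k = z·y/x = 120×10/8 = 1200/8 = 150.0000
Now evaluate at x=34, y=4:
z = k × 34 / 4 = (1200 × 34) / (8 × 4) = 40800/32
= 1275.0000

1275.0000


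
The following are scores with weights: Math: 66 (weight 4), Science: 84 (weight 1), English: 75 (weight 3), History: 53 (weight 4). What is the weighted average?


Numerator = 66×4 + 84×1 + 75×3 + 53×4
= 264 + 84 + 225 + 212
= 785
Total weight = 12
Weighted avg = 785/12
= 65.42

65.42


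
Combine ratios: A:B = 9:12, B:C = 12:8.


Match B: multiply A:B by 12 → 108:144
Multiply B:C by 12 → 144:96
Combined: 108:144:96
GCD = 12
= 9:12:8

9:12:8


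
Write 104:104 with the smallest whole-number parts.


GCD(104, 104) = 104
104/104 : 104/104
= 1:1

1:1


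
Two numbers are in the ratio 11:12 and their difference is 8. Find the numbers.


Let A = 11k, B = 12k.
12k - 11k = 8
1k = 8 → k = 8/1 = 8
A = 11×8 = 88, B = 12×8 = 96
= A = 88, B = 96

A = 88, B = 96


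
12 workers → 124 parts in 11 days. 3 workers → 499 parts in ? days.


Days ∝ work / workers, so d₂ = d₁ × (m₁/m₂) × (w₂/w₁)
Workers factor (inverse): 12/3 = 4.0000
Work factor (direct): 499/124 ≈ 4.0242
d₂ = 11 × 12/3 × 499/124 = (11 × 12 × 499) / (3 × 124) = 65868/372
≈ 177.06 days

177.06 days


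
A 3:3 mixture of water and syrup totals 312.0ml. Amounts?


Total parts = 3 + 3 = 6
water: 312.0 × 3/6 = 156.0ml
syrup: 312.0 × 3/6 = 156.0ml
= 156.0ml and 156.0ml

156.0ml and 156.0ml


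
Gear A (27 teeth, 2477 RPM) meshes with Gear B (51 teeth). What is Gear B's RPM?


Gear ratio = 27:51 = 9:17
RPM_B = RPM_A × (teeth_A / teeth_B)
= 2477 × (27/51)
= 1311.4 RPM

1311.4 RPM


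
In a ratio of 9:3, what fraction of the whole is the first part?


Total parts = 9 + 3 = 12
First part: 9/12 = 3/4
= 3/4

3/4


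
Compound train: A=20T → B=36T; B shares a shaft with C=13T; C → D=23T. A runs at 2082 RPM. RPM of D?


Stage 1: RPM_B = RPM_A × t_A/t_B = 2082 × 20/36 = 41640/36 ≈ 1156.67
B and C share a shaft → RPM_C = RPM_B
Stage 2: RPM_D = RPM_C × t_C/t_D = RPM_A × (t_A×t_C)/(t_B×t_D)
Overall ratio = (20×13)/(36×23) = 260/828
RPM_D = 2082 × 260/828 = 541320/828
≈ 653.77 RPM

653.77 RPM


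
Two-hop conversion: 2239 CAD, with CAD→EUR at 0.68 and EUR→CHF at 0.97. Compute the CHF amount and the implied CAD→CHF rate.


Step 1: 2239 CAD × 0.68 = 1522.52 EUR
Step 2: 1522.52 EUR × 0.97 = 1476.84 CHF
Implied rate CAD→CHF = 0.68 × 0.97 = 0.6596
= 1476.84 CHF; implied rate 0.6596 CHF/CAD

1476.84 CHF; implied rate 0.6596 CHF/CAD


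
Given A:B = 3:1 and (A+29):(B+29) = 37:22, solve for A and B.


Let A = 3k, B = 1k.
(3k + 29) / (1k + 29) = 37/22
Cross-multiply: 22(3k + 29) = 37(1k + 29)
66k + 638 = 37k + 1073
66k - 37k = 1073 - 638
29k = 435
k = 435/29 = 15
A = 3×15 = 45, B = 1×15 = 15
= A = 45, B = 15

A = 45, B = 15


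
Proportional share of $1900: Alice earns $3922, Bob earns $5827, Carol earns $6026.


Total income = 3922 + 5827 + 6026 = $15775
Alice: $1900 × 3922/15775 = $472.38
Bob: $1900 × 5827/15775 = $701.83
Carol: $1900 × 6026/15775 = $725.79
= Alice: $472.38, Bob: $701.83, Carol: $725.79

Alice: $472.38, Bob: $701.83, Carol: $725.79


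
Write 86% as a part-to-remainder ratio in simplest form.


86% means 86 parts out of 100; remainder = 14
Part : remainder = 86:14
GCD = 2
= 43:7

43:7


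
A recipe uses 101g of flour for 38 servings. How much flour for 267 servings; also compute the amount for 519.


Direct proportion: y/x = constant
k = 101/38 ≈ 2.6579
y at x=267: k × 267 = 101 × 267 / 38 = 26967/38 ≈ 709.66
y at x=519: k × 519 = 101 × 519 / 38 = 52419/38 ≈ 1379.45
= 709.66 and 1379.45

709.66 and 1379.45


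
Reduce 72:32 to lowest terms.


GCD(72, 32) = 8
72/8 : 32/8
= 9:4

9:4


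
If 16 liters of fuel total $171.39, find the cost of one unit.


Unit rate = total / quantity
= 171.39 / 16
= $10.71 per unit

$10.71 per unit


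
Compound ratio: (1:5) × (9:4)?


Compound ratio = (1×9) : (5×4)
= 9:20
GCD = 1
= 9:20

9:20


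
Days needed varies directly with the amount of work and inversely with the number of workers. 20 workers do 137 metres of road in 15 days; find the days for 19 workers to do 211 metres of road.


Days ∝ work / workers, so d₂ = d₁ × (m₁/m₂) × (w₂/w₁)
Workers factor (inverse): 20/19 ≈ 1.0526
Work factor (direct): 211/137 ≈ 1.5401
d₂ = 15 × 20/19 × 211/137 = (15 × 20 × 211) / (19 × 137) = 63300/2603
≈ 24.32 days

24.32 days


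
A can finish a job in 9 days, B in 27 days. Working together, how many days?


Rate of A = 1/9 per day
Rate of B = 1/27 per day
Combined rate = 1/9 + 1/27 = 36/243 ≈ 0.1481 per day
Days = 1 / combined rate = 243/36
= 6.75 days

6.75 days


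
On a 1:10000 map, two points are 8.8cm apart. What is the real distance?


Real distance = map distance × scale
= 8.8cm × 10000
= 88000 cm = 880.0 m
= 0.880 km

0.880 km


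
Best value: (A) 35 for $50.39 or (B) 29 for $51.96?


Deal A: $50.39/35 = $1.4397/unit
Deal B: $51.96/29 = $1.7917/unit
A is cheaper per unit
= Deal A

Deal A


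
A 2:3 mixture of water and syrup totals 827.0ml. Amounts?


Total parts = 2 + 3 = 5
water: 827.0 × 2/5 = 330.8ml
syrup: 827.0 × 3/5 = 496.2ml
= 330.8ml and 496.2ml

330.8ml and 496.2ml


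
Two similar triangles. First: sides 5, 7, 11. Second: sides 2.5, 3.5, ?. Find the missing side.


Scale factor = 2.5/5 = 0.5
Missing side = 11 × 0.5
= 5.5

5.5


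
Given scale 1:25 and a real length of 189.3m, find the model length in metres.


Model size = real / scale
= 189.3 / 25
= 7.5720 m

7.5720 m


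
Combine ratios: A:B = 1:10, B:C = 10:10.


Match B: multiply A:B by 10 → 10:100
Multiply B:C by 10 → 100:100
Combined: 10:100:100
GCD = 10
= 1:10:10

1:10:10


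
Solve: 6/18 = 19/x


Cross multiply: 6 × x = 18 × 19
6x = 342
x = 342 / 6
= 57.00

57.00


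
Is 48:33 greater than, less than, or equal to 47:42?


48/33 = 1.4545
47/42 = 1.1190
1.4545 > 1.1190, so 48:33 is greater
= greater than

greater than


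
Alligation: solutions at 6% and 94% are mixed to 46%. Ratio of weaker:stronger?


Let x parts of 6% mix with y parts of 94%.
6x + 94y = 46(x + y)
6x + 94y = 46x + 46y
x(6 - 46) = y(46 - 94)
x/y = (94 - 46)/(46 - 6) = 48/40
Simplify: 6:5
= 6:5

6:5


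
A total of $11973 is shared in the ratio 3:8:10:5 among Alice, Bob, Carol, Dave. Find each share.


Total parts = 3 + 8 + 10 + 5 = 26
Alice: 11973 × 3/26 = 1381.50
Bob: 11973 × 8/26 = 3684.00
Carol: 11973 × 10/26 = 4605.00
Dave: 11973 × 5/26 = 2302.50
= Alice: $1381.50, Bob: $3684.00, Carol: $4605.00, Dave: $2302.50

Alice: $1381.50, Bob: $3684.00, Carol: $4605.00, Dave: $2302.50


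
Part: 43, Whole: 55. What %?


Percentage = (part / whole) × 100
= (43 / 55) × 100
≈ 78.18%

78.18%


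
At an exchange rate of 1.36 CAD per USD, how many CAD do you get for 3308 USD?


Amount × rate = 3308 × 1.36
= 4498.88 CAD

4498.88 CAD


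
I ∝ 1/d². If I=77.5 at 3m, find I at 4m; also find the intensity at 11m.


I₁d₁² = I₂d₂²
I at 4m = 77.5 × (3/4)² = 77.5 × 9/16 = 697.5/16 ≈ 43.5938
I at 11m = 77.5 × (3/11)² = 77.5 × 9/121 = 697.5/121 ≈ 5.7645
= 43.5938 and 5.7645

43.5938 and 5.7645


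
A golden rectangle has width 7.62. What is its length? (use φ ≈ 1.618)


φ = (1 + √5) / 2 ≈ 1.618
Length = width × φ = 7.62 × 1.618 = 12.32916
≈ 12.33

12.33


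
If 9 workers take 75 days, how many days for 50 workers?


Inverse proportion: x × y = constant
k = 9 × 75 = 675
y₂ = k / 50 = 675 / 50
= 13.50

13.50


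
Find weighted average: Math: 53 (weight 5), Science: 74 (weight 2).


Numerator = 53×5 + 74×2
= 265 + 148
= 413
Total weight = 7
Weighted avg = 413/7
= 59.00

59.00


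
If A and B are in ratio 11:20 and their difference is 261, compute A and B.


Let A = 11k, B = 20k.
20k - 11k = 261
9k = 261 → k = 261/9 = 29
A = 11×29 = 319, B = 20×29 = 580
= A = 319, B = 580

A = 319, B = 580


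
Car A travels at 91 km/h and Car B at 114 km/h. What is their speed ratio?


Ratio = 91:114
GCD = 1
Simplified = 91:114
Time ratio (same distance) = 114:91
Speed ratio = 91:114

91:114


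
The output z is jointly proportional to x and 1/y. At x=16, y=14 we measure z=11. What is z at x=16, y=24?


z = k·x/y
Solve for k using the known point: k = z·y/x = 11×14/16 = 154/16 = 9.6250
Now evaluate at x=16, y=24:
z = k × 16 / 24 = (154 × 16) / (16 × 24) = 2464/384
≈ 6.4167

6.4167


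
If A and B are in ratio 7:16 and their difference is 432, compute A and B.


Let A = 7k, B = 16k.
16k - 7k = 432
9k = 432 → k = 432/9 = 48
A = 7×48 = 336, B = 16×48 = 768
= A = 336, B = 768

A = 336, B = 768


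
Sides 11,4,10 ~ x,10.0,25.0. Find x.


Scale factor = 10.0/4 = 2.5
Missing side = 11 × 2.5
= 27.5

27.5


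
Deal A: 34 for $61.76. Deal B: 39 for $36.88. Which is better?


Deal A: $61.76/34 = $1.8165/unit
Deal B: $36.88/39 = $0.9456/unit
B is cheaper per unit
= Deal B

Deal B


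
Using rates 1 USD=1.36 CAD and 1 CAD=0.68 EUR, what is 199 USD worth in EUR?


Step 1: 199 USD × 1.36 = 270.64 CAD
Step 2: 270.64 CAD × 0.68 = 184.04 EUR
Implied rate USD→EUR = 1.36 × 0.68 = 0.9248
= 184.04 EUR

184.04 EUR


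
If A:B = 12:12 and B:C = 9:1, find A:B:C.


Match B: multiply A:B by 9 → 108:108
Multiply B:C by 12 → 108:12
Combined: 108:108:12
GCD = 12
= 9:9:1

9:9:1


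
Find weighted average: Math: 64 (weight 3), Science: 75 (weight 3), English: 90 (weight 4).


Numerator = 64×3 + 75×3 + 90×4
= 192 + 225 + 360
= 777
Total weight = 10
Weighted avg = 777/10
= 77.70

77.70


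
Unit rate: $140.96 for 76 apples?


Unit rate = total / quantity
= 140.96 / 76
= $1.85 per unit

$1.85 per unit


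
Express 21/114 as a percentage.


Percentage = (part / whole) × 100
= (21 / 114) × 100
≈ 18.42%

18.42%


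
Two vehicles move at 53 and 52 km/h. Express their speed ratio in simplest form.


Ratio = 53:52
GCD = 1
Simplified = 53:52
Time ratio (same distance) = 52:53
Speed ratio = 53:52

53:52


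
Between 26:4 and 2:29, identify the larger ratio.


26/4 = 6.5000
2/29 = 0.0690
6.5000 > 0.0690, so 26:4 is greater
= 26:4

26:4


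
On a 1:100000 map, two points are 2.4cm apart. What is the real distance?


Real distance = map distance × scale
= 2.4cm × 100000
= 240000 cm = 2400.0 m
= 2.400 km

2.400 km


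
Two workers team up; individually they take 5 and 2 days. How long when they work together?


Rate of A = 1/5 per day
Rate of B = 1/2 per day
Combined rate = 1/5 + 1/2 = 7/10 = 0.7000 per day
Days = 1 / combined rate = 10/7
≈ 1.43 days

1.43 days


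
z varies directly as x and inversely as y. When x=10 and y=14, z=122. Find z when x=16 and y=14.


z = k·x/y
Solve for k using the known point: k = z·y/x = 122×14/10 = 1708/10 = 170.8000
Now evaluate at x=16, y=14:
z = k × 16 / 14 = (1708 × 16) / (10 × 14) = 27328/140
= 195.2000

195.2000


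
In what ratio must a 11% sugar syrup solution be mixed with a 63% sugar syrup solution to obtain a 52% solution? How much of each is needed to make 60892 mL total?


Let x parts of 11% mix with y parts of 63%.
11x + 63y = 52(x + y)
11x + 63y = 52x + 52y
x(11 - 52) = y(52 - 63)
x/y = (63 - 52)/(52 - 11) = 11/41
Simplify: 11:41
Total parts = 52; one part = 60892/52 = 1171.00 mL
11% solution: 11×1171.00 = 12881.00 mL
63% solution: 41×1171.00 = 48011.00 mL
= ratio 11:41; 12881.00 mL and 48011.00 mL

ratio 11:41; 12881.00 mL and 48011.00 mL


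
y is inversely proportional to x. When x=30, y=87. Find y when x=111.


Inverse proportion: x × y = constant
k = 30 × 87 = 2610
y₂ = k / 111 = 2610 / 111
= 23.51

23.51


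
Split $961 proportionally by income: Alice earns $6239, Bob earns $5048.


Total income = 6239 + 5048 = $11287
Alice: $961 × 6239/11287 = $531.20
Bob: $961 × 5048/11287 = $429.80
= Alice: $531.20, Bob: $429.80

Alice: $531.20, Bob: $429.80


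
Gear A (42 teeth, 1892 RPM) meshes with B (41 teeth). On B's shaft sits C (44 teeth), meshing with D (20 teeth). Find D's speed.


Stage 1: RPM_B = RPM_A × t_A/t_B = 1892 × 42/41 = 79464/41 ≈ 1938.15
B and C share a shaft → RPM_C = RPM_B
Stage 2: RPM_D = RPM_C × t_C/t_D = RPM_A × (t_A×t_C)/(t_B×t_D)
Overall ratio = (42×44)/(41×20) = 1848/820
RPM_D = 1892 × 1848/820 = 3496416/820
≈ 4263.92 RPM

4263.92 RPM


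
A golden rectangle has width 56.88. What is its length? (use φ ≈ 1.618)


φ = (1 + √5) / 2 ≈ 1.618
Length = width × φ = 56.88 × 1.618 = 92.03184
≈ 92.03

92.03


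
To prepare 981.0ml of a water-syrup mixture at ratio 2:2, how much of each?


Total parts = 2 + 2 = 4
water: 981.0 × 2/4 = 490.5ml
syrup: 981.0 × 2/4 = 490.5ml
= 490.5ml and 490.5ml

490.5ml and 490.5ml


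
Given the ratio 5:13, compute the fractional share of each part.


Total parts = 5 + 13 = 18
First part: 5/18 = 5/18
Second part: 13/18 = 13/18
= 5/18 and 13/18

5/18 and 13/18


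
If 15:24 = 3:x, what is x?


Cross multiply: 15 × x = 24 × 3
15x = 72
x = 72 / 15
= 4.80

4.80


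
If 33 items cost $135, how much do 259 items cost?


Direct proportion: y/x = constant
k = 135/33 ≈ 4.0909
y₂ = k × 259 = 135 × 259 / 33 = 34965/33
≈ 1059.55

1059.55


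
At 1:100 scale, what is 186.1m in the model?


Model size = real / scale
= 186.1 / 100
= 1.8610 m

1.8610 m


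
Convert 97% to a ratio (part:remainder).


97% means 97 parts out of 100; remainder = 3
Part : remainder = 97:3
GCD = 1
= 97:3

97:3


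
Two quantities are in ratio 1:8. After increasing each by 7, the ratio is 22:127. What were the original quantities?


Let A = 1k, B = 8k.
(1k + 7) / (8k + 7) = 22/127
Cross-multiply: 127(1k + 7) = 22(8k + 7)
127k + 889 = 176k + 154
127k - 176k = 154 - 889
-49k = -735
k = -735/-49 = 15
A = 1×15 = 15, B = 8×15 = 120
= A = 15, B = 120

A = 15, B = 120


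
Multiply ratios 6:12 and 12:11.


Compound ratio = (6×12) : (12×11)
= 72:132
GCD = 12
= 6:11

6:11


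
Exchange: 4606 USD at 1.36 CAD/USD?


Amount × rate = 4606 × 1.36
= 6264.16 CAD

6264.16 CAD


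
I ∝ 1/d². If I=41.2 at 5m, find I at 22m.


I₁d₁² = I₂d₂²
I₂ = I₁ × (d₁/d₂)²
= 41.2 × (5/22)²
= 41.2 × 25/484
= 1030/484
≈ 2.1281

2.1281


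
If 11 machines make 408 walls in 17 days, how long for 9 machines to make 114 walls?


Days ∝ work / workers, so d₂ = d₁ × (m₁/m₂) × (w₂/w₁)
Workers factor (inverse): 11/9 ≈ 1.2222
Work factor (direct): 114/408 ≈ 0.2794
d₂ = 17 × 11/9 × 114/408 = (17 × 11 × 114) / (9 × 408) = 21318/3672
≈ 5.81 days

5.81 days


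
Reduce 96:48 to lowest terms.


GCD(96, 48) = 48
96/48 : 48/48
= 2:1

2:1


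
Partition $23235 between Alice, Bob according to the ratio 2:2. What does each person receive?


Total parts = 2 + 2 = 4
Alice: 23235 × 2/4 = 11617.50
Bob: 23235 × 2/4 = 11617.50
= Alice: $11617.50, Bob: $11617.50

Alice: $11617.50, Bob: $11617.50


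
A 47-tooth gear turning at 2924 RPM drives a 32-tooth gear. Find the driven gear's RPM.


Gear ratio = 47:32 = 47:32
RPM_B = RPM_A × (teeth_A / teeth_B)
= 2924 × (47/32)
= 4294.6 RPM

4294.6 RPM


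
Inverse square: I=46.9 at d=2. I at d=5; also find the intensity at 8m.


I₁d₁² = I₂d₂²
I at 5m = 46.9 × (2/5)² = 46.9 × 4/25 = 187.6/25 = 7.5040
I at 8m = 46.9 × (2/8)² = 46.9 × 4/64 = 187.6/64 ≈ 2.9313
= 7.5040 and 2.9313

7.5040 and 2.9313


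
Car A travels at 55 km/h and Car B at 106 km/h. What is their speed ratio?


Ratio = 55:106
GCD = 1
Simplified = 55:106
Time ratio (same distance) = 106:55
Speed ratio = 55:106

55:106


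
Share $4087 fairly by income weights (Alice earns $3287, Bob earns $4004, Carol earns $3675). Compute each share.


Total income = 3287 + 4004 + 3675 = $10966
Alice: $4087 × 3287/10966 = $1225.06
Bob: $4087 × 4004/10966 = $1492.28
Carol: $4087 × 3675/10966 = $1369.66
= Alice: $1225.06, Bob: $1492.28, Carol: $1369.66

Alice: $1225.06, Bob: $1492.28, Carol: $1369.66


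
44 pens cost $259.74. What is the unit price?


Unit rate = total / quantity
= 259.74 / 44
= $5.90 per unit

$5.90 per unit


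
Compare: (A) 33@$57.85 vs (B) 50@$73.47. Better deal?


Deal A: $57.85/33 = $1.7530/unit
Deal B: $73.47/50 = $1.4694/unit
B is cheaper per unit
= Deal B

Deal B


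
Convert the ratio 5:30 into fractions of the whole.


Total parts = 5 + 30 = 35
First part: 5/35 = 1/7
Second part: 30/35 = 6/7
= 1/7 and 6/7

1/7 and 6/7


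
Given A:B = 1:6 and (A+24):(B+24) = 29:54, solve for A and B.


Let A = 1k, B = 6k.
(1k + 24) / (6k + 24) = 29/54
Cross-multiply: 54(1k + 24) = 29(6k + 24)
54k + 1296 = 174k + 696
54k - 174k = 696 - 1296
-120k = -600
k = -600/-120 = 5
A = 1×5 = 5, B = 6×5 = 30
= A = 5, B = 30

A = 5, B = 30


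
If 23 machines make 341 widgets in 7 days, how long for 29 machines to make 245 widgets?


Days ∝ work / workers, so d₂ = d₁ × (m₁/m₂) × (w₂/w₁)
Workers factor (inverse): 23/29 ≈ 0.7931
Work factor (direct): 245/341 ≈ 0.7185
d₂ = 7 × 23/29 × 245/341 = (7 × 23 × 245) / (29 × 341) = 39445/9889
≈ 3.99 days

3.99 days


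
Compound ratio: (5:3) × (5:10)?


Compound ratio = (5×5) : (3×10)
= 25:30
GCD = 5
= 5:6

5:6


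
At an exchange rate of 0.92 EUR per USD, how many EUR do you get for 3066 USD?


Amount × rate = 3066 × 0.92
= 2820.72 EUR

2820.72 EUR


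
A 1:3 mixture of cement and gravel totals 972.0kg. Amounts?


Total parts = 1 + 3 = 4
cement: 972.0 × 1/4 = 243.0kg
gravel: 972.0 × 3/4 = 729.0kg
= 243.0kg and 729.0kg

243.0kg and 729.0kg


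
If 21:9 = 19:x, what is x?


Cross multiply: 21 × x = 9 × 19
21x = 171
x = 171 / 21
= 8.14

8.14


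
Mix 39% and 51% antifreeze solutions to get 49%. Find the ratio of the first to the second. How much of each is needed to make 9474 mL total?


Let x parts of 39% mix with y parts of 51%.
39x + 51y = 49(x + y)
39x + 51y = 49x + 49y
x(39 - 49) = y(49 - 51)
x/y = (51 - 49)/(49 - 39) = 2/10
Simplify: 1:5
Total parts = 6; one part = 9474/6 = 1579.00 mL
39% solution: 1×1579.00 = 1579.00 mL
51% solution: 5×1579.00 = 7895.00 mL
= ratio 1:5; 1579.00 mL and 7895.00 mL

ratio 1:5; 1579.00 mL and 7895.00 mL


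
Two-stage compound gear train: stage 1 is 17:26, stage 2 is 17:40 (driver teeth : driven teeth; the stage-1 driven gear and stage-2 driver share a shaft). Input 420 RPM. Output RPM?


Stage 1: RPM_B = RPM_A × t_A/t_B = 420 × 17/26 = 7140/26 ≈ 274.62
B and C share a shaft → RPM_C = RPM_B
Stage 2: RPM_D = RPM_C × t_C/t_D = RPM_A × (t_A×t_C)/(t_B×t_D)
Overall ratio = (17×17)/(26×40) = 289/1040
RPM_D = 420 × 289/1040 = 121380/1040
≈ 116.71 RPM

116.71 RPM


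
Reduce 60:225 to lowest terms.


GCD(60, 225) = 15
60/15 : 225/15
= 4:15

4:15


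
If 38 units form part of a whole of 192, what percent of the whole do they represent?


Percentage = (part / whole) × 100
= (38 / 192) × 100
≈ 19.79%

19.79%


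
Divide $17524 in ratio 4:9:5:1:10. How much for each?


Total parts = 4 + 9 + 5 + 1 + 10 = 29
Part 1: 17524 × 4/29 = 2417.10
Part 2: 17524 × 9/29 = 5438.48
Part 3: 17524 × 5/29 = 3021.38
Part 4: 17524 × 1/29 = 604.28
Part 5: 17524 × 10/29 = 6042.76
= Part 1: $2417.10, Part 2: $5438.48, Part 3: $3021.38, Part 4: $604.28, Part 5: $6042.76

Part 1: $2417.10, Part 2: $5438.48, Part 3: $3021.38, Part 4: $604.28, Part 5: $6042.76


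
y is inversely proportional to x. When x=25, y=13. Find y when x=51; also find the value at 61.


Inverse proportion: x × y = constant
k = 25 × 13 = 325
At x=51: k/51 = 6.37
At x=61: k/61 = 5.33
= 6.37 and 5.33

6.37 and 5.33


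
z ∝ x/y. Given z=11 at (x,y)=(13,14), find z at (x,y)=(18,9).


z = k·x/y
Solve for k using the known point: k = z·y/x = 11×14/13 = 154/13 ≈ 11.8462
Now evaluate at x=18, y=9:
z = k × 18 / 9 = (154 × 18) / (13 × 9) = 2772/117
≈ 23.6923

23.6923


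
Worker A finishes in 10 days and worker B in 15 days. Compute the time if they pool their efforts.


Rate of A = 1/10 per day
Rate of B = 1/15 per day
Combined rate = 1/10 + 1/15 = 25/150 ≈ 0.1667 per day
Days = 1 / combined rate = 150/25
= 6.00 days

6.00 days


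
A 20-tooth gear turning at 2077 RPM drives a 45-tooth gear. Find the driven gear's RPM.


Gear ratio = 20:45 = 4:9
RPM_B = RPM_A × (teeth_A / teeth_B)
= 2077 × (20/45)
= 923.1 RPM

923.1 RPM


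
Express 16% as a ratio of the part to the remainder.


16% means 16 parts out of 100; remainder = 84
Part : remainder = 16:84
GCD = 4
= 4:21

4:21


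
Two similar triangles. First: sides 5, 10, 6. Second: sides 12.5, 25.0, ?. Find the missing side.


Scale factor = 12.5/5 = 2.5
Missing side = 6 × 2.5
= 15.0

15.0


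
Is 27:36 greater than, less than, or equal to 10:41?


27/36 = 0.7500
10/41 = 0.2439
0.7500 > 0.2439, so 27:36 is greater
= greater than

greater than


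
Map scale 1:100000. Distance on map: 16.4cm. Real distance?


Real distance = map distance × scale
= 16.4cm × 100000
= 1640000 cm = 16400.0 m
= 16.400 km

16.400 km


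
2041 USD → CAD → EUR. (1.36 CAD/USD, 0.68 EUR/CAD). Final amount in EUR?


Step 1: 2041 USD × 1.36 = 2775.76 CAD
Step 2: 2775.76 CAD × 0.68 = 1887.52 EUR
Implied rate USD→EUR = 1.36 × 0.68 = 0.9248
= 1887.52 EUR

1887.52 EUR


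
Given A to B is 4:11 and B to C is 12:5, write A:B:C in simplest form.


Match B: multiply A:B by 12 → 48:132
Multiply B:C by 11 → 132:55
Combined: 48:132:55
GCD = 1
= 48:132:55

48:132:55


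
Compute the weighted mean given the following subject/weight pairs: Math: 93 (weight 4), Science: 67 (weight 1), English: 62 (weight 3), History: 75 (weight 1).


Numerator = 93×4 + 67×1 + 62×3 + 75×1
= 372 + 67 + 186 + 75
= 700
Total weight = 9
Weighted avg = 700/9
= 77.78

77.78


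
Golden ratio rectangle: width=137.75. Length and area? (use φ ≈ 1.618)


φ = (1 + √5) / 2 ≈ 1.618
Length = width × φ = 137.75 × 1.618 = 222.8795
≈ 222.88
Area = width × length = 137.75 × 222.8795 = 30701.651125 ≈ 30701.65
= Length: 222.88, Area: 30701.65

Length: 222.88, Area: 30701.65


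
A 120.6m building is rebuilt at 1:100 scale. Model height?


Model size = real / scale
= 120.6 / 100
= 1.2060 m

1.2060 m


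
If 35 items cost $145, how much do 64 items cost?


Direct proportion: y/x = constant
k = 145/35 ≈ 4.1429
y₂ = k × 64 = 145 × 64 / 35 = 9280/35
≈ 265.14

265.14


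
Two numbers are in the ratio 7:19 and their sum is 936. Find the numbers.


Let A = 7k, B = 19k.
7k + 19k = 936
26k = 936 → k = 936/26 = 36
A = 7×36 = 252, B = 19×36 = 684
= A = 252, B = 684

A = 252, B = 684


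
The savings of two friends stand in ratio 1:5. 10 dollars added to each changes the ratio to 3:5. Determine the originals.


Let A = 1k, B = 5k.
(1k + 10) / (5k + 10) = 3/5
Cross-multiply: 5(1k + 10) = 3(5k + 10)
5k + 50 = 15k + 30
5k - 15k = 30 - 50
-10k = -20
k = -20/-10 = 2
A = 1×2 = 2, B = 5×2 = 10
= A = 2, B = 10

A = 2, B = 10


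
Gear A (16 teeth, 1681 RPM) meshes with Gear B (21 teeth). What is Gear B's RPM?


Gear ratio = 16:21 = 16:21
RPM_B = RPM_A × (teeth_A / teeth_B)
= 1681 × (16/21)
= 1280.8 RPM

1280.8 RPM


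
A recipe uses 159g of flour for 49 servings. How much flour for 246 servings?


Direct proportion: y/x = constant
k = 159/49 ≈ 3.2449
y₂ = k × 246 = 159 × 246 / 49 = 39114/49
≈ 798.24

798.24


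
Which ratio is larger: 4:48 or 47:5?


4/48 = 0.0833
47/5 = 9.4000
0.0833 < 9.4000, so 4:48 is less
= 47:5

47:5


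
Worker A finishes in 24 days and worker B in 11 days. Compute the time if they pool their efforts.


Rate of A = 1/24 per day
Rate of B = 1/11 per day
Combined rate = 1/24 + 1/11 = 35/264 ≈ 0.1326 per day
Days = 1 / combined rate = 264/35
≈ 7.54 days

7.54 days


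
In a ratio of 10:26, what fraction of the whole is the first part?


Total parts = 10 + 26 = 36
First part: 10/36 = 5/18
= 5/18

5/18


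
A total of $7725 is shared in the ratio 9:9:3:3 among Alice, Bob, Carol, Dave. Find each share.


Total parts = 9 + 9 + 3 + 3 = 24
Alice: 7725 × 9/24 = 2896.88
Bob: 7725 × 9/24 = 2896.88
Carol: 7725 × 3/24 = 965.63
Dave: 7725 × 3/24 = 965.63
= Alice: $2896.88, Bob: $2896.88, Carol: $965.63, Dave: $965.63

Alice: $2896.88, Bob: $2896.88, Carol: $965.63, Dave: $965.63


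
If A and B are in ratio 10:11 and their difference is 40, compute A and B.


Let A = 10k, B = 11k.
11k - 10k = 40
1k = 40 → k = 40/1 = 40
A = 10×40 = 400, B = 11×40 = 440
= A = 400, B = 440

A = 400, B = 440


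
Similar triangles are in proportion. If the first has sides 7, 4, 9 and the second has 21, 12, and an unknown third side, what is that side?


Scale factor = 21/7 = 3
Missing side = 9 × 3
= 27.0

27.0


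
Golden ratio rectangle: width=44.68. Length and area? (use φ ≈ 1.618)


φ = (1 + √5) / 2 ≈ 1.618
Length = width × φ = 44.68 × 1.618 = 72.29224
≈ 72.29
Area = width × length = 44.68 × 72.29224 = 3230.0172832 ≈ 3230.02
= Length: 72.29, Area: 3230.02

Length: 72.29, Area: 3230.02


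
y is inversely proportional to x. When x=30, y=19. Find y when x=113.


Inverse proportion: x × y = constant
k = 30 × 19 = 570
y₂ = k / 113 = 570 / 113
= 5.04

5.04


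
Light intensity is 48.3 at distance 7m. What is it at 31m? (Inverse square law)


I₁d₁² = I₂d₂²
I₂ = I₁ × (d₁/d₂)²
= 48.3 × (7/31)²
= 48.3 × 49/961
= 2366.7/961
≈ 2.4627

2.4627


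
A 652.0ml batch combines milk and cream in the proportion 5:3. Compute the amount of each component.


Total parts = 5 + 3 = 8
milk: 652.0 × 5/8 = 407.5ml
cream: 652.0 × 3/8 = 244.5ml
= 407.5ml and 244.5ml

407.5ml and 244.5ml


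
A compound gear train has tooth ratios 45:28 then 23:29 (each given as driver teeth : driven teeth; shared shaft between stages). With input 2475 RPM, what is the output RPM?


Stage 1: RPM_B = RPM_A × t_A/t_B = 2475 × 45/28 = 111375/28 ≈ 3977.68
B and C share a shaft → RPM_C = RPM_B
Stage 2: RPM_D = RPM_C × t_C/t_D = RPM_A × (t_A×t_C)/(t_B×t_D)
Overall ratio = (45×23)/(28×29) = 1035/812
RPM_D = 2475 × 1035/812 = 2561625/812
≈ 3154.71 RPM

3154.71 RPM


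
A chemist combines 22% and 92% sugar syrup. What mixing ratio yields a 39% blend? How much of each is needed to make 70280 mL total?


Let x parts of 22% mix with y parts of 92%.
22x + 92y = 39(x + y)
22x + 92y = 39x + 39y
x(22 - 39) = y(39 - 92)
x/y = (92 - 39)/(39 - 22) = 53/17
Simplify: 53:17
Total parts = 70; one part = 70280/70 = 1004.00 mL
22% solution: 53×1004.00 = 53212.00 mL
92% solution: 17×1004.00 = 17068.00 mL
= ratio 53:17; 53212.00 mL and 17068.00 mL

ratio 53:17; 53212.00 mL and 17068.00 mL


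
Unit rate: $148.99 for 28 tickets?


Unit rate = total / quantity
= 148.99 / 28
= $5.32 per unit

$5.32 per unit


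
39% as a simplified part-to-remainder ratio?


39% means 39 parts out of 100; remainder = 61
Part : remainder = 39:61
GCD = 1
= 39:61

39:61


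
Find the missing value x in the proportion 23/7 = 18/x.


Cross multiply: 23 × x = 7 × 18
23x = 126
x = 126 / 23
= 5.48

5.48


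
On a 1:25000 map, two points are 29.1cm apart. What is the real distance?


Real distance = map distance × scale
= 29.1cm × 25000
= 727500 cm = 7275.0 m
= 7.275 km

7.275 km


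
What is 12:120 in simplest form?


GCD(12, 120) = 12
12/12 : 120/12
= 1:10

1:10


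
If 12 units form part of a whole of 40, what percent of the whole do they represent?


Percentage = (part / whole) × 100
= (12 / 40) × 100
= 30.00%

30.00%


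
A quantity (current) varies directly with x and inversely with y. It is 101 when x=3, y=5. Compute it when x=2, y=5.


z = k·x/y
Solve for k using the known point: k = z·y/x = 101×5/3 = 505/3 ≈ 168.3333
Now evaluate at x=2, y=5:
z = k × 2 / 5 = (505 × 2) / (3 × 5) = 1010/15
≈ 67.3333

67.3333


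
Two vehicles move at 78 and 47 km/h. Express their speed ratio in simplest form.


Ratio = 78:47
GCD = 1
Simplified = 78:47
Time ratio (same distance) = 47:78
Speed ratio = 78:47

78:47


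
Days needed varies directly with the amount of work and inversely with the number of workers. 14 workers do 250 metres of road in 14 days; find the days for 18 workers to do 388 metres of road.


Days ∝ work / workers, so d₂ = d₁ × (m₁/m₂) × (w₂/w₁)
Workers factor (inverse): 14/18 ≈ 0.7778
Work factor (direct): 388/250 = 1.5520
d₂ = 14 × 14/18 × 388/250 = (14 × 14 × 388) / (18 × 250) = 76048/4500
≈ 16.90 days

16.90 days


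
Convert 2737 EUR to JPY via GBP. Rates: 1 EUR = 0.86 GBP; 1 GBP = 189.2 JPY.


Step 1: 2737 EUR × 0.86 = 2353.82 GBP
Step 2: 2353.82 GBP × 189.2 = 445342.74 JPY
Implied rate EUR→JPY = 0.86 × 189.2 = 162.7120
= 445342.74 JPY

445342.74 JPY


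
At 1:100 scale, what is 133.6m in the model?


Model size = real / scale
= 133.6 / 100
= 1.3360 m

1.3360 m


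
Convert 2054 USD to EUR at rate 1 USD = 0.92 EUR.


Amount × rate = 2054 × 0.92
= 1889.68 EUR

1889.68 EUR


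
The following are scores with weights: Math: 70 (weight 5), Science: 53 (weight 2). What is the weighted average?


Numerator = 70×5 + 53×2
= 350 + 106
= 456
Total weight = 7
Weighted avg = 456/7
= 65.14

65.14


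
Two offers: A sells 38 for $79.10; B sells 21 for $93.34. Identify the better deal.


Deal A: $79.10/38 = $2.0816/unit
Deal B: $93.34/21 = $4.4448/unit
A is cheaper per unit
= Deal A

Deal A


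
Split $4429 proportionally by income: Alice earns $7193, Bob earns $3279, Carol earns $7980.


Total income = 7193 + 3279 + 7980 = $18452
Alice: $4429 × 7193/18452 = $1726.52
Bob: $4429 × 3279/18452 = $787.05
Carol: $4429 × 7980/18452 = $1915.42
= Alice: $1726.52, Bob: $787.05, Carol: $1915.42

Alice: $1726.52, Bob: $787.05, Carol: $1915.42


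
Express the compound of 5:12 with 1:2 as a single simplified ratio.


Compound ratio = (5×1) : (12×2)
= 5:24
GCD = 1
= 5:24

5:24


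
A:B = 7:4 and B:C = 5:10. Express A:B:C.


Match B: multiply A:B by 5 → 35:20
Multiply B:C by 4 → 20:40
Combined: 35:20:40
GCD = 5
= 7:4:8

7:4:8


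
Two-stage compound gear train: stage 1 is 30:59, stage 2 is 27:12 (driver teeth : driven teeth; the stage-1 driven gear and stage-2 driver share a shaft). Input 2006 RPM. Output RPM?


Stage 1: RPM_B = RPM_A × t_A/t_B = 2006 × 30/59 = 60180/59 = 1020.00
B and C share a shaft → RPM_C = RPM_B
Stage 2: RPM_D = RPM_C × t_C/t_D = RPM_A × (t_A×t_C)/(t_B×t_D)
Overall ratio = (30×27)/(59×12) = 810/708
RPM_D = 2006 × 810/708 = 1624860/708
= 2295.00 RPM

2295.00 RPM


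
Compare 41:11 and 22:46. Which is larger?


41/11 = 3.7273
22/46 = 0.4783
3.7273 > 0.4783, so 41:11 is greater
= 41:11

41:11


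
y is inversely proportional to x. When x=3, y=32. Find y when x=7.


Inverse proportion: x × y = constant
k = 3 × 32 = 96
y₂ = k / 7 = 96 / 7
= 13.71

13.71


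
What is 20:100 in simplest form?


GCD(20, 100) = 20
20/20 : 100/20
= 1:5

1:5


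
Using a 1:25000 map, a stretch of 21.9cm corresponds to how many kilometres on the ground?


Real distance = map distance × scale
= 21.9cm × 25000
= 547500 cm = 5475.0 m
= 5.475 km

5.475 km


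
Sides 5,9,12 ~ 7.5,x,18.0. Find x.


Scale factor = 7.5/5 = 1.5
Missing side = 9 × 1.5
= 13.5

13.5


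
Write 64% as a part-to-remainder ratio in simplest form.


64% means 64 parts out of 100; remainder = 36
Part : remainder = 64:36
GCD = 4
= 16:9

16:9


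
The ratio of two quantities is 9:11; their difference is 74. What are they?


Let A = 9k, B = 11k.
11k - 9k = 74
2k = 74 → k = 74/2 = 37
A = 9×37 = 333, B = 11×37 = 407
= A = 333, B = 407

A = 333, B = 407


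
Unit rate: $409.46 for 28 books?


Unit rate = total / quantity
= 409.46 / 28
= $14.62 per unit

$14.62 per unit


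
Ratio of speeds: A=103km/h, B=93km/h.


Ratio = 103:93
GCD = 1
Simplified = 103:93
Time ratio (same distance) = 93:103
Speed ratio = 103:93

103:93


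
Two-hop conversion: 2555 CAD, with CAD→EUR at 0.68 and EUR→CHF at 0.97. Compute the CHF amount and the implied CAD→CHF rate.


Step 1: 2555 CAD × 0.68 = 1737.40 EUR
Step 2: 1737.40 EUR × 0.97 = 1685.28 CHF
Implied rate CAD→CHF = 0.68 × 0.97 = 0.6596
= 1685.28 CHF; implied rate 0.6596 CHF/CAD

1685.28 CHF; implied rate 0.6596 CHF/CAD


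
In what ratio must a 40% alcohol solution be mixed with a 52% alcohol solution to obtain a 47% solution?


Let x parts of 40% mix with y parts of 52%.
40x + 52y = 47(x + y)
40x + 52y = 47x + 47y
x(40 - 47) = y(47 - 52)
x/y = (52 - 47)/(47 - 40) = 5/7
Simplify: 5:7
= 5:7

5:7


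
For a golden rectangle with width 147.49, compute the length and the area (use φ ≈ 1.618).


φ = (1 + √5) / 2 ≈ 1.618
Length = width × φ = 147.49 × 1.618 = 238.63882
≈ 238.64
Area = width × length = 147.49 × 238.63882 = 35196.8395618 ≈ 35196.84
= Length: 238.64, Area: 35196.84

Length: 238.64, Area: 35196.84


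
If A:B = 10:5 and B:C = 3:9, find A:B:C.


Match B: multiply A:B by 3 → 30:15
Multiply B:C by 5 → 15:45
Combined: 30:15:45
GCD = 15
= 2:1:3

2:1:3


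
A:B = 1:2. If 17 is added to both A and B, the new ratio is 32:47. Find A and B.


Let A = 1k, B = 2k.
(1k + 17) / (2k + 17) = 32/47
Cross-multiply: 47(1k + 17) = 32(2k + 17)
47k + 799 = 64k + 544
47k - 64k = 544 - 799
-17k = -255
k = -255/-17 = 15
A = 1×15 = 15, B = 2×15 = 30
= A = 15, B = 30

A = 15, B = 30


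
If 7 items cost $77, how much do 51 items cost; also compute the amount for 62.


Direct proportion: y/x = constant
k = 77/7 = 11.0000
y at x=51: k × 51 = 77 × 51 / 7 = 3927/7 = 561.00
y at x=62: k × 62 = 77 × 62 / 7 = 4774/7 = 682.00
= 561.00 and 682.00

561.00 and 682.00


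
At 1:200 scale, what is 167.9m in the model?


Model size = real / scale
= 167.9 / 200
= 0.8395 m

0.8395 m


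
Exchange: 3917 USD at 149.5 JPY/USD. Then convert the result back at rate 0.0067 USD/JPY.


Amount × rate = 3917 × 149.5 = 585591.50 JPY
Round-trip: 585591.50 × 0.0067 = 3923.46 USD
= 585591.50 JPY, then 3923.46 USD

585591.50 JPY, then 3923.46 USD


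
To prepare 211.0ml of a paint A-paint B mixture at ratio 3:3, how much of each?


Total parts = 3 + 3 = 6
paint A: 211.0 × 3/6 = 105.5ml
paint B: 211.0 × 3/6 = 105.5ml
= 105.5ml and 105.5ml

105.5ml and 105.5ml


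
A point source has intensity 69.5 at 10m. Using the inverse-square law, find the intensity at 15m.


I₁d₁² = I₂d₂²
I₂ = I₁ × (d₁/d₂)²
= 69.5 × (10/15)²
= 69.5 × 100/225
= 6950/225
≈ 30.8889

30.8889


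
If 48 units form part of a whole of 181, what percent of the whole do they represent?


Percentage = (part / whole) × 100
= (48 / 181) × 100
≈ 26.52%

26.52%
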